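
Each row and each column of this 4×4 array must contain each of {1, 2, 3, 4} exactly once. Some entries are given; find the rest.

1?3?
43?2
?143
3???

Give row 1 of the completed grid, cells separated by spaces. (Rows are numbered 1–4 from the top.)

(r1,c4) = 4
(r2,c3) = 1
(r3,c1) = 2
(r4,c3) = 2
(r4,c4) = 1
(r1,c2) = 2

1 2 3 4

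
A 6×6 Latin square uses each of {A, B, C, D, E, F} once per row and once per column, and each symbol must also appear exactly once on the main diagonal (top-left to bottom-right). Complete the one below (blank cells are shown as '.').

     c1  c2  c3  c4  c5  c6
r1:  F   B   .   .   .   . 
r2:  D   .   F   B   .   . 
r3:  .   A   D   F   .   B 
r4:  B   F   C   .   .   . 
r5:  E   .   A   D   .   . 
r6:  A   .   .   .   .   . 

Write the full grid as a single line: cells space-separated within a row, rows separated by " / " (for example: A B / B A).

F B E C A D / D E F B C A / C A D F E B / B F C A D E / E C A D B F / A D B E F C

(r1,c3): row 1 has {B,F}; column 3 has {A,C,D,F}, so it must be E.
(r3,c1): row 3 has {A,B,D,F}; column 1 has {A,B,D,E,F}, so it must be C.
(r3,c5): row 3 has {A,B,C,D,F}; column 5 is empty so far, so it must be E.
(r5,c2): row 5 has {A,D,E}; column 2 has {A,B,F}, so it must be C.
(r5,c5): row 5 has {A,C,D,E}; column 5 has {E}; the diagonal has {D,F}, so it must be B.
(r5,c6): row 5 has {A,B,C,D,E}; column 6 has {B}, so it must be F.
(r6,c3): row 6 has {A}; column 3 has {A,C,D,E,F}, so it must be B.
(r2,c2): row 2 has {B,D,F}; column 2 has {A,B,C,F}; the diagonal has {B,D,F}, so it must be E.
(r4,c4): row 4 has {B,C,F}; column 4 has {B,D,F}; the diagonal has {B,D,E,F}, so it must be A.
(r4,c5): row 4 has {A,B,C,F}; column 5 has {B,E}, so it must be D.
(r4,c6): row 4 has {A,B,C,D,F}; column 6 has {B,F}, so it must be E.
(r6,c2): row 6 has {A,B}; column 2 has {A,B,C,E,F}, so it must be D.
(r6,c6): row 6 has {A,B,D}; column 6 has {B,E,F}; the diagonal has {A,B,D,E,F}, so it must be C.
(r1,c4): row 1 has {B,E,F}; column 4 has {A,B,D,F}, so it must be C.
(r1,c5): row 1 has {B,C,E,F}; column 5 has {B,D,E}, so it must be A.
(r1,c6): row 1 has {A,B,C,E,F}; column 6 has {B,C,E,F}, so it must be D.
(r2,c5): row 2 has {B,D,E,F}; column 5 has {A,B,D,E}, so it must be C.
(r2,c6): row 2 has {B,C,D,E,F}; column 6 has {B,C,D,E,F}, so it must be A.
(r6,c4): row 6 has {A,B,C,D}; column 4 has {A,B,C,D,F}, so it must be E.
(r6,c5): row 6 has {A,B,C,D,E}; column 5 has {A,B,C,D,E}, so it must be F.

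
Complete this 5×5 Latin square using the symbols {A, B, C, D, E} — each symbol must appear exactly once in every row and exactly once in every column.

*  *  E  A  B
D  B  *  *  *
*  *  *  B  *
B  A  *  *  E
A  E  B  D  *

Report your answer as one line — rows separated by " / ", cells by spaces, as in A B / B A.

C D E A B / D B C E A / E C A B D / B A D C E / A E B D C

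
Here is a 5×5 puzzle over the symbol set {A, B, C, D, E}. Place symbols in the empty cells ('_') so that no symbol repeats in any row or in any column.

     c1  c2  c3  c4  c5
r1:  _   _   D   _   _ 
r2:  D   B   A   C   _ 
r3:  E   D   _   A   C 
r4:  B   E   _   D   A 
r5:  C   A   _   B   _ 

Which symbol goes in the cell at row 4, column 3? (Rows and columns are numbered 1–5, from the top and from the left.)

C

(r1,c1) = A
(r1,c2) = C
(r1,c4) = E
(r1,c5) = B
(r2,c5) = E
(r3,c3) = B
(r4,c3) = C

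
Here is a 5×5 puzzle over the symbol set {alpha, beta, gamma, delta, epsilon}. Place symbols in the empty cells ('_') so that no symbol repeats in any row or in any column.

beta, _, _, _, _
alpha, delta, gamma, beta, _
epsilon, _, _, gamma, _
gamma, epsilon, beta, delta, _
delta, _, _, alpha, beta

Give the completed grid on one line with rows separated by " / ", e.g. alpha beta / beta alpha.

beta alpha delta epsilon gamma / alpha delta gamma beta epsilon / epsilon beta alpha gamma delta / gamma epsilon beta delta alpha / delta gamma epsilon alpha beta

(r1,c4) = epsilon
(r2,c5) = epsilon
(r4,c5) = alpha
(r5,c2) = gamma
(r5,c3) = epsilon
(r1,c2) = alpha
(r1,c3) = delta
(r1,c5) = gamma
(r3,c2) = beta
(r3,c3) = alpha
(r3,c5) = delta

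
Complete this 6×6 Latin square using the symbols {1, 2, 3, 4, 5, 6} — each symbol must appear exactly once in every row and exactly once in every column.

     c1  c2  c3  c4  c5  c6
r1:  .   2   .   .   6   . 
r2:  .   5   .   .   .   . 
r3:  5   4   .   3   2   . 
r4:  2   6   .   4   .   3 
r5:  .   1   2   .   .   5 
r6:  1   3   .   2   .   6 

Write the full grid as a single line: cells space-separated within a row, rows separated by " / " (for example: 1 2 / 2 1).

3 2 1 5 6 4 / 6 5 3 1 4 2 / 5 4 6 3 2 1 / 2 6 5 4 1 3 / 4 1 2 6 3 5 / 1 3 4 2 5 6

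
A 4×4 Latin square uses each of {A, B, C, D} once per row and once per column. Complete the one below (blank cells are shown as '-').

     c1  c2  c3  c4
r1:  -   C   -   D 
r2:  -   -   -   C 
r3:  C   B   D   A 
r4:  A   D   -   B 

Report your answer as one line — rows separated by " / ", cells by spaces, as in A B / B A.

B C A D / D A B C / C B D A / A D C B

(r1,c1) = B
(r1,c3) = A
(r2,c1) = D
(r2,c2) = A
(r2,c3) = B
(r4,c3) = C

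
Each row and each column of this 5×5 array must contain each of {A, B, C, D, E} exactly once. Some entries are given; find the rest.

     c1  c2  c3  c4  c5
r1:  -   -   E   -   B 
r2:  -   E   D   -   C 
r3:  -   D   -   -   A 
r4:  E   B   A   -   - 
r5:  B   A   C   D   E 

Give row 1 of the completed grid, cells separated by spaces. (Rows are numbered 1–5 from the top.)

(r1,c2): row 1 has {B,E}; column 2 has {A,B,D,E}, so it must be C.
(r1,c4): row 1 has {B,C,E}; column 4 has {D}, so it must be A.
(r2,c1): row 2 has {C,D,E}; column 1 has {B,E}, so it must be A.
(r2,c4): row 2 has {A,C,D,E}; column 4 has {A,D}, so it must be B.
(r3,c1): row 3 has {A,D}; column 1 has {A,B,E}, so it must be C.
(r3,c3): row 3 has {A,C,D}; column 3 has {A,C,D,E}, so it must be B.
(r3,c4): row 3 has {A,B,C,D}; column 4 has {A,B,D}, so it must be E.
(r4,c4): row 4 has {A,B,E}; column 4 has {A,B,D,E}, so it must be C.
(r4,c5): row 4 has {A,B,C,E}; column 5 has {A,B,C,E}, so it must be D.
(r1,c1): row 1 has {A,B,C,E}; column 1 has {A,B,C,E}, so it must be D.

D C E A B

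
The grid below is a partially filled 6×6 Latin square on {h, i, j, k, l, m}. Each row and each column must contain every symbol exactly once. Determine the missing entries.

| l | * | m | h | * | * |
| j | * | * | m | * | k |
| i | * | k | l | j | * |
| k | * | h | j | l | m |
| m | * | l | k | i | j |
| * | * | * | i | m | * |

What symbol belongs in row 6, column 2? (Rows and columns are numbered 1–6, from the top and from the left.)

k

(r1,c5) = k
(r1,c6) = i
(r2,c3) = i
(r2,c5) = h
(r3,c6) = h
(r4,c2) = i
(r5,c2) = h
(r6,c1) = h
(r6,c3) = j
(r6,c6) = l
(r1,c2) = j
(r2,c2) = l
(r3,c2) = m
(r6,c2) = k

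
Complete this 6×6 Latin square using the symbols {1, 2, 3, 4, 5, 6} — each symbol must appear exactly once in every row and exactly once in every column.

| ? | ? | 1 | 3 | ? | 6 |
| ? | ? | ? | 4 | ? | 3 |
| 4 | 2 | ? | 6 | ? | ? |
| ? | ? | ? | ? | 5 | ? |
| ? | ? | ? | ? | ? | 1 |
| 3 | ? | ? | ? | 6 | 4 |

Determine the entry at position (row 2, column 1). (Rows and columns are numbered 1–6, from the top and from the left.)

1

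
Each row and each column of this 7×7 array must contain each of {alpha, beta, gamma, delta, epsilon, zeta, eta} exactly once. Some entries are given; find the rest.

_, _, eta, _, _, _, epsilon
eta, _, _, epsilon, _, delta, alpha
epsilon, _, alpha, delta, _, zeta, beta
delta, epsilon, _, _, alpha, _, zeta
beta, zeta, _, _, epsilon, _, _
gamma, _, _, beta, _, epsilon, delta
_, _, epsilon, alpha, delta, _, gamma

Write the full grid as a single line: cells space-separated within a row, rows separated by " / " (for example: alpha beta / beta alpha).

alpha delta eta zeta beta gamma epsilon / eta gamma beta epsilon zeta delta alpha / epsilon eta alpha delta gamma zeta beta / delta epsilon gamma eta alpha beta zeta / beta zeta delta gamma epsilon alpha eta / gamma alpha zeta beta eta epsilon delta / zeta beta epsilon alpha delta eta gamma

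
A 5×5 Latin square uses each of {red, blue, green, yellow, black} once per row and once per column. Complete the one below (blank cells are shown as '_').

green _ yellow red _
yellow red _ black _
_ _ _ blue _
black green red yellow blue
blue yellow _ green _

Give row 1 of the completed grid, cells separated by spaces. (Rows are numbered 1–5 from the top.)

green blue yellow red black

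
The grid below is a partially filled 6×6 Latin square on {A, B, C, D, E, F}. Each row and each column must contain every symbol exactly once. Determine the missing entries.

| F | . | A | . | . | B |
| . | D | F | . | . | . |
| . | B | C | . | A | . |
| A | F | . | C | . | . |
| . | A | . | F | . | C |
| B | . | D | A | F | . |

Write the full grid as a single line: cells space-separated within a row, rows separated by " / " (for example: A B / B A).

F E A D C B / C D F B E A / D B C E A F / A F E C B D / E A B F D C / B C D A F E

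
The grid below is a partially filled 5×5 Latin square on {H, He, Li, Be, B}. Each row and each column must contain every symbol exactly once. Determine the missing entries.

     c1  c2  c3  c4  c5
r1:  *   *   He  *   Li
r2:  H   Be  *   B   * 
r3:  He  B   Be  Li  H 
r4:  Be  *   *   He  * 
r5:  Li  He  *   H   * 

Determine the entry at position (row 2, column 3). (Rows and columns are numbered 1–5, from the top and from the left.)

Li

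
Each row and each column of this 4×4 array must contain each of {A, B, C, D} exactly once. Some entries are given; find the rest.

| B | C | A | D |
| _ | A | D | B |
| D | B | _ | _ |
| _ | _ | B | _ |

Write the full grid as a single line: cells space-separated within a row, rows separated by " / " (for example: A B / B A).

B C A D / C A D B / D B C A / A D B C

(r2,c1): row 2 has {A,B,D}; column 1 has {B,D}, so it must be C.
(r3,c3): row 3 has {B,D}; column 3 has {A,B,D}, so it must be C.
(r3,c4): row 3 has {B,C,D}; column 4 has {B,D}, so it must be A.
(r4,c1): row 4 has {B}; column 1 has {B,C,D}, so it must be A.
(r4,c2): row 4 has {A,B}; column 2 has {A,B,C}, so it must be D.
(r4,c4): row 4 has {A,B,D}; column 4 has {A,B,D}, so it must be C.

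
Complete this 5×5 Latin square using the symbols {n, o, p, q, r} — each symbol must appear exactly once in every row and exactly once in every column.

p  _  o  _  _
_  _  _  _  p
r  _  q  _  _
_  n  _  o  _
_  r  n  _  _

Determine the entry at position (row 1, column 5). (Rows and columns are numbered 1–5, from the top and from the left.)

n

(r1,c2) = q
(r2,c2) = o
(r2,c3) = r
(r3,c2) = p
(r3,c4) = n
(r3,c5) = o
(r4,c1) = q
(r4,c3) = p
(r4,c5) = r
(r5,c1) = o
(r5,c5) = q
(r1,c4) = r
(r1,c5) = n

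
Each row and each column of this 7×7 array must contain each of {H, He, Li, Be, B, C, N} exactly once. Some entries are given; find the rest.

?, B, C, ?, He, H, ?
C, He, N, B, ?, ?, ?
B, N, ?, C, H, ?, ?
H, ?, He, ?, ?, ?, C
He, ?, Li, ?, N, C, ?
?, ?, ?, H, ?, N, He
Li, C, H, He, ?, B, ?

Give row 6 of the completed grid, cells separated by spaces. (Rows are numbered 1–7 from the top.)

Be Li B H C N He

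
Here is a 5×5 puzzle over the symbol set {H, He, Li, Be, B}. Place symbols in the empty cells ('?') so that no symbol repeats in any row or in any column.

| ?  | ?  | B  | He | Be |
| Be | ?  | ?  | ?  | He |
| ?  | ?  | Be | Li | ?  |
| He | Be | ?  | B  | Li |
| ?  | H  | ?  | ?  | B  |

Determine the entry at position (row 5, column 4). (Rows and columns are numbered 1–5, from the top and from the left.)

Be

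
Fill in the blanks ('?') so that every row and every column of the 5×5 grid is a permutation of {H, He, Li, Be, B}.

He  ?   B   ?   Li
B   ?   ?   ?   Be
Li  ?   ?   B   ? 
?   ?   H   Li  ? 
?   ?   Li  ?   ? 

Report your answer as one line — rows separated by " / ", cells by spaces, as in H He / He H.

He H B Be Li / B Li He H Be / Li He Be B H / Be B H Li He / H Be Li He B

At row 2, column 3: row 2 has {Be,B}; column 3 has {H,Li,B}; that leaves He.
At row 2, column 4: row 2 has {He,Be,B}; column 4 has {Li,B}; that leaves H.
At row 3, column 3: row 3 has {Li,B}; column 3 has {H,He,Li,B}; that leaves Be.
At row 4, column 1: row 4 has {H,Li}; column 1 has {He,Li,B}; that leaves Be.
At row 5, column 1: row 5 has {Li}; column 1 has {He,Li,Be,B}; that leaves H.
At row 1, column 4: row 1 has {He,Li,B}; column 4 has {H,Li,B}; that leaves Be.
At row 2, column 2: row 2 has {H,He,Be,B}; column 2 is empty so far; that leaves Li.
At row 5, column 4: row 5 has {H,Li}; column 4 has {H,Li,Be,B}; that leaves He.
At row 5, column 5: row 5 has {H,He,Li}; column 5 has {Li,Be}; that leaves B.
At row 1, column 2: row 1 has {He,Li,Be,B}; column 2 has {Li}; that leaves H.
At row 3, column 2: row 3 has {Li,Be,B}; column 2 has {H,Li}; that leaves He.
At row 3, column 5: row 3 has {He,Li,Be,B}; column 5 has {Li,Be,B}; that leaves H.
At row 4, column 2: row 4 has {H,Li,Be}; column 2 has {H,He,Li}; that leaves B.
At row 4, column 5: row 4 has {H,Li,Be,B}; column 5 has {H,Li,Be,B}; that leaves He.
At row 5, column 2: row 5 has {H,He,Li,B}; column 2 has {H,He,Li,B}; that leaves Be.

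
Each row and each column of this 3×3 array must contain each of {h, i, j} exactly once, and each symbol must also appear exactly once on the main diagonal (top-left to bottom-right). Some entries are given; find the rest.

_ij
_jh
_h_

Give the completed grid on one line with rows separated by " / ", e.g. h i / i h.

h i j / i j h / j h i

Cell (r1,c1): row 1 has {i,j}; column 1 is empty so far; the diagonal has {j} → h.
Cell (r2,c1): row 2 has {h,j}; column 1 has {h} → i.
Cell (r3,c1): row 3 has {h}; column 1 has {h,i} → j.
Cell (r3,c3): row 3 has {h,j}; column 3 has {h,j}; the diagonal has {h,j} → i.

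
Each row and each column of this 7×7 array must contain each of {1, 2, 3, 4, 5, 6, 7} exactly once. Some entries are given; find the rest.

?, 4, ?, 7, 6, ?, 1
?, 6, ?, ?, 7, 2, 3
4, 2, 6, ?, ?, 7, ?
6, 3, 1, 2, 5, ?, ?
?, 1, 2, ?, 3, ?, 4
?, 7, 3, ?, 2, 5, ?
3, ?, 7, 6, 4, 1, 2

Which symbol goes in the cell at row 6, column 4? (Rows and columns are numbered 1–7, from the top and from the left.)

(r1,c3) = 5
(r1,c6) = 3
(r2,c3) = 4
(r3,c5) = 1
(r3,c7) = 5
(r4,c6) = 4
(r4,c7) = 7
(r5,c4) = 5
(r5,c6) = 6
(r6,c1) = 1
(r6,c4) = 4

4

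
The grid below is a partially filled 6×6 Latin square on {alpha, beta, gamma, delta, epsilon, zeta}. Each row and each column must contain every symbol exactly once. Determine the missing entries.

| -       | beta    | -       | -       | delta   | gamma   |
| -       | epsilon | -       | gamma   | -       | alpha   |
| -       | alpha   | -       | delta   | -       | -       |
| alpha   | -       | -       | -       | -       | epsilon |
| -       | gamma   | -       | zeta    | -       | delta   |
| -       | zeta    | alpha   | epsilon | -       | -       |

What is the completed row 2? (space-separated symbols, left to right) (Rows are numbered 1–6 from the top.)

zeta epsilon delta gamma beta alpha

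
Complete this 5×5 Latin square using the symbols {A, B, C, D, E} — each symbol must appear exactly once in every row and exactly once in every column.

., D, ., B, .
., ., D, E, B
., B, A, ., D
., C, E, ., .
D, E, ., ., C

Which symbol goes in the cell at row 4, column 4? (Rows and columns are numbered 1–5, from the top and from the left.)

(r1,c3) = C
(r2,c2) = A
(r3,c4) = C
(r4,c5) = A
(r5,c3) = B
(r5,c4) = A
(r1,c5) = E
(r2,c1) = C
(r3,c1) = E
(r4,c1) = B
(r4,c4) = D

D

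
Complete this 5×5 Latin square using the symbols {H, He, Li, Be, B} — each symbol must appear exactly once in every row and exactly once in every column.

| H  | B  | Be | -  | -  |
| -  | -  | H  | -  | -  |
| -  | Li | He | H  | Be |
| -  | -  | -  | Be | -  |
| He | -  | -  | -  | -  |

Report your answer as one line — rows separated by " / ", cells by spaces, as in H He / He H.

(r3,c1): row 3 has {H,He,Li,Be}; column 1 has {H,He}, so it must be B.
(r4,c1): row 4 has {Be}; column 1 has {H,He,B}, so it must be Li.
(r4,c3): row 4 has {Li,Be}; column 3 has {H,He,Be}, so it must be B.
(r5,c3): row 5 has {He}; column 3 has {H,He,Be,B}, so it must be Li.
(r5,c4): row 5 has {He,Li}; column 4 has {H,Be}, so it must be B.
(r5,c5): row 5 has {He,Li,B}; column 5 has {Be}, so it must be H.
(r2,c1): row 2 has {H}; column 1 has {H,He,Li,B}, so it must be Be.
(r2,c2): row 2 has {H,Be}; column 2 has {Li,B}, so it must be He.
(r2,c4): row 2 has {H,He,Be}; column 4 has {H,Be,B}, so it must be Li.
(r2,c5): row 2 has {H,He,Li,Be}; column 5 has {H,Be}, so it must be B.
(r4,c2): row 4 has {Li,Be,B}; column 2 has {He,Li,B}, so it must be H.
(r4,c5): row 4 has {H,Li,Be,B}; column 5 has {H,Be,B}, so it must be He.
(r5,c2): row 5 has {H,He,Li,B}; column 2 has {H,He,Li,B}, so it must be Be.
(r1,c4): row 1 has {H,Be,B}; column 4 has {H,Li,Be,B}, so it must be He.
(r1,c5): row 1 has {H,He,Be,B}; column 5 has {H,He,Be,B}, so it must be Li.

H B Be He Li / Be He H Li B / B Li He H Be / Li H B Be He / He Be Li B H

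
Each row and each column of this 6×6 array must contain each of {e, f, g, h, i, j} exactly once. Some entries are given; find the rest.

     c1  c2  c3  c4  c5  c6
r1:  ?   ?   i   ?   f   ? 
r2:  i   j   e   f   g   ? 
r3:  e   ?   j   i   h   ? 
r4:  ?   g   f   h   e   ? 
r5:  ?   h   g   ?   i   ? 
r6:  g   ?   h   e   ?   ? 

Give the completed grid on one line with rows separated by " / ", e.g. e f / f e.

h e i g f j / i j e f g h / e f j i h g / j g f h e i / f h g j i e / g i h e j f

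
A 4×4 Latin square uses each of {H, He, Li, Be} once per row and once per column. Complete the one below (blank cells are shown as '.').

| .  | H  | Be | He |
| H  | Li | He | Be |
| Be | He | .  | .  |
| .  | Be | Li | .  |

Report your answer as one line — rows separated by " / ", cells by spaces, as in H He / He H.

Li H Be He / H Li He Be / Be He H Li / He Be Li H

(r1,c1) = Li
(r3,c3) = H
(r3,c4) = Li
(r4,c1) = He
(r4,c4) = H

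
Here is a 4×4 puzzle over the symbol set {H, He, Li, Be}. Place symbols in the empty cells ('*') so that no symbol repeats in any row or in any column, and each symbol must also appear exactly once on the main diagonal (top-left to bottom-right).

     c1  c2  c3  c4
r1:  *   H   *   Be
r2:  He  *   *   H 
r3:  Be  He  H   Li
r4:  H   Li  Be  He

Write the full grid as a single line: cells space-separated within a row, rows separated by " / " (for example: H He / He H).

Li H He Be / He Be Li H / Be He H Li / H Li Be He

Cell (r1,c1): row 1 has {H,Be}; column 1 has {H,He,Be}; the diagonal has {H,He} → Li.
Cell (r1,c3): row 1 has {H,Li,Be}; column 3 has {H,Be} → He.
Cell (r2,c2): row 2 has {H,He}; column 2 has {H,He,Li}; the diagonal has {H,He,Li} → Be.
Cell (r2,c3): row 2 has {H,He,Be}; column 3 has {H,He,Be} → Li.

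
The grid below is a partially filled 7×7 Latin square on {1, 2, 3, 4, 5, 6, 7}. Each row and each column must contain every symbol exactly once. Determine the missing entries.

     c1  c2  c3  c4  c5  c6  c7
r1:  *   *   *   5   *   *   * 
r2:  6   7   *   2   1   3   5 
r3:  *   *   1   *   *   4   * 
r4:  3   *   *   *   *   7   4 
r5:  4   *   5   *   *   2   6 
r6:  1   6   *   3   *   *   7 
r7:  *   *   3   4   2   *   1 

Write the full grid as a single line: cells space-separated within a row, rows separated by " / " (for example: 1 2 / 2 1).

2 4 7 5 6 1 3 / 6 7 4 2 1 3 5 / 5 3 1 6 7 4 2 / 3 2 6 1 5 7 4 / 4 1 5 7 3 2 6 / 1 6 2 3 4 5 7 / 7 5 3 4 2 6 1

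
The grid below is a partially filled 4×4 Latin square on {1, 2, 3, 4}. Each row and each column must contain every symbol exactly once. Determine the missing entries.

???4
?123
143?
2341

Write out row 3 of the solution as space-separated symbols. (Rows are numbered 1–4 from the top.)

1 4 3 2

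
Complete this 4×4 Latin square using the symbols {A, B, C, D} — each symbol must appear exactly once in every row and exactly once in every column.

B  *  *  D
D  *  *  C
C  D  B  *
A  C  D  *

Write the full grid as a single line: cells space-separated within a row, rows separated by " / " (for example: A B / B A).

(r1,c2) = A
(r1,c3) = C
(r2,c2) = B
(r2,c3) = A
(r3,c4) = A
(r4,c4) = B

B A C D / D B A C / C D B A / A C D B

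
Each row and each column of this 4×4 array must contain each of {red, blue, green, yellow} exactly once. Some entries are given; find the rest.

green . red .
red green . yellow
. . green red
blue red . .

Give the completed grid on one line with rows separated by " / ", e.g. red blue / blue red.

green yellow red blue / red green blue yellow / yellow blue green red / blue red yellow green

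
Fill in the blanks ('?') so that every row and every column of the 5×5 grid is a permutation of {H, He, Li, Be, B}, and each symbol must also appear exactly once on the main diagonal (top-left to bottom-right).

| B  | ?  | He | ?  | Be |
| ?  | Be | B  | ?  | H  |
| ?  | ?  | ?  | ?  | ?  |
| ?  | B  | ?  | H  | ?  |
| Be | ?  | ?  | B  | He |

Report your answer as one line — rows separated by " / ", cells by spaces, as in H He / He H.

B H He Li Be / Li Be B He H / H He Li Be B / He B Be H Li / Be Li H B He

(r1,c4) = Li
(r2,c4) = He
(r3,c3) = Li
(r3,c4) = Be
(r3,c5) = B
(r4,c3) = Be
(r4,c5) = Li
(r5,c3) = H
(r1,c2) = H
(r2,c1) = Li
(r3,c2) = He
(r4,c1) = He
(r5,c2) = Li
(r3,c1) = H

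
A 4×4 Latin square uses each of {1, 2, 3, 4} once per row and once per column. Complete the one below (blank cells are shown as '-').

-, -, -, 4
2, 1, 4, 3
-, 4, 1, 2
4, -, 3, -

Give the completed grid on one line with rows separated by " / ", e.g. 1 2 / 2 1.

1 3 2 4 / 2 1 4 3 / 3 4 1 2 / 4 2 3 1

(r1,c3) = 2
(r3,c1) = 3
(r4,c2) = 2
(r4,c4) = 1
(r1,c1) = 1
(r1,c2) = 3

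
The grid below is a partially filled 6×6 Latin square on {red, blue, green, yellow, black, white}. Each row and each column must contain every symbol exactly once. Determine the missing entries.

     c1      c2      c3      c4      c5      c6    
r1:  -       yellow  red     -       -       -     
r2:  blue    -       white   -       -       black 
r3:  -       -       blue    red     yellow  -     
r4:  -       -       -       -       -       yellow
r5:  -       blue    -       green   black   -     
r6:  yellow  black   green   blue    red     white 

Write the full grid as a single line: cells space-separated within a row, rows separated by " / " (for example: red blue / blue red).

green yellow red black white blue / blue red white yellow green black / black white blue red yellow green / red green black white blue yellow / white blue yellow green black red / yellow black green blue red white

At row 2, column 4: row 2 has {blue,black,white}; column 4 has {red,blue,green}; that leaves yellow.
At row 2, column 5: row 2 has {blue,yellow,black,white}; column 5 has {red,yellow,black}; that leaves green.
At row 3, column 6: row 3 has {red,blue,yellow}; column 6 has {yellow,black,white}; that leaves green.
At row 4, column 3: row 4 has {yellow}; column 3 has {red,blue,green,white}; that leaves black.
At row 4, column 4: row 4 has {yellow,black}; column 4 has {red,blue,green,yellow}; that leaves white.
At row 4, column 5: row 4 has {yellow,black,white}; column 5 has {red,green,yellow,black}; that leaves blue.
At row 5, column 3: row 5 has {blue,green,black}; column 3 has {red,blue,green,black,white}; that leaves yellow.
At row 5, column 6: row 5 has {blue,green,yellow,black}; column 6 has {green,yellow,black,white}; that leaves red.
At row 1, column 4: row 1 has {red,yellow}; column 4 has {red,blue,green,yellow,white}; that leaves black.
At row 1, column 5: row 1 has {red,yellow,black}; column 5 has {red,blue,green,yellow,black}; that leaves white.
At row 1, column 6: row 1 has {red,yellow,black,white}; column 6 has {red,green,yellow,black,white}; that leaves blue.
At row 2, column 2: row 2 has {blue,green,yellow,black,white}; column 2 has {blue,yellow,black}; that leaves red.
At row 3, column 2: row 3 has {red,blue,green,yellow}; column 2 has {red,blue,yellow,black}; that leaves white.
At row 4, column 2: row 4 has {blue,yellow,black,white}; column 2 has {red,blue,yellow,black,white}; that leaves green.
At row 5, column 1: row 5 has {red,blue,green,yellow,black}; column 1 has {blue,yellow}; that leaves white.
At row 1, column 1: row 1 has {red,blue,yellow,black,white}; column 1 has {blue,yellow,white}; that leaves green.
At row 3, column 1: row 3 has {red,blue,green,yellow,white}; column 1 has {blue,green,yellow,white}; that leaves black.
At row 4, column 1: row 4 has {blue,green,yellow,black,white}; column 1 has {blue,green,yellow,black,white}; that leaves red.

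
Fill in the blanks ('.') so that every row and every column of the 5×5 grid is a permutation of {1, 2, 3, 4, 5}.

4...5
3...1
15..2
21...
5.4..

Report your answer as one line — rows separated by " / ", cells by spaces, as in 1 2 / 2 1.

(r3,c3): row 3 has {1,2,5}; column 3 has {4}, so it must be 3.
(r3,c4): row 3 has {1,2,3,5}; column 4 is empty so far, so it must be 4.
(r4,c3): row 4 has {1,2}; column 3 has {3,4}, so it must be 5.
(r4,c4): row 4 has {1,2,5}; column 4 has {4}, so it must be 3.
(r4,c5): row 4 has {1,2,3,5}; column 5 has {1,2,5}, so it must be 4.
(r5,c5): row 5 has {4,5}; column 5 has {1,2,4,5}, so it must be 3.
(r2,c3): row 2 has {1,3}; column 3 has {3,4,5}, so it must be 2.
(r2,c4): row 2 has {1,2,3}; column 4 has {3,4}, so it must be 5.
(r5,c2): row 5 has {3,4,5}; column 2 has {1,5}, so it must be 2.
(r5,c4): row 5 has {2,3,4,5}; column 4 has {3,4,5}, so it must be 1.
(r1,c2): row 1 has {4,5}; column 2 has {1,2,5}, so it must be 3.
(r1,c3): row 1 has {3,4,5}; column 3 has {2,3,4,5}, so it must be 1.
(r1,c4): row 1 has {1,3,4,5}; column 4 has {1,3,4,5}, so it must be 2.
(r2,c2): row 2 has {1,2,3,5}; column 2 has {1,2,3,5}, so it must be 4.

4 3 1 2 5 / 3 4 2 5 1 / 1 5 3 4 2 / 2 1 5 3 4 / 5 2 4 1 3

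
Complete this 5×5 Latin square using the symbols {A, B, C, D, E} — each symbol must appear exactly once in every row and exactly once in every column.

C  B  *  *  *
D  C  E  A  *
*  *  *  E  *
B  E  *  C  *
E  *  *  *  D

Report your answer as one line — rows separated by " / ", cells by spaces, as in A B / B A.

C B A D E / D C E A B / A D B E C / B E D C A / E A C B D

(r1,c4): row 1 has {B,C}; column 4 has {A,C,E}, so it must be D.
(r2,c5): row 2 has {A,C,D,E}; column 5 has {D}, so it must be B.
(r3,c1): row 3 has {E}; column 1 has {B,C,D,E}, so it must be A.
(r3,c2): row 3 has {A,E}; column 2 has {B,C,E}, so it must be D.
(r3,c5): row 3 has {A,D,E}; column 5 has {B,D}, so it must be C.
(r4,c5): row 4 has {B,C,E}; column 5 has {B,C,D}, so it must be A.
(r5,c2): row 5 has {D,E}; column 2 has {B,C,D,E}, so it must be A.
(r5,c4): row 5 has {A,D,E}; column 4 has {A,C,D,E}, so it must be B.
(r1,c3): row 1 has {B,C,D}; column 3 has {E}, so it must be A.
(r1,c5): row 1 has {A,B,C,D}; column 5 has {A,B,C,D}, so it must be E.
(r3,c3): row 3 has {A,C,D,E}; column 3 has {A,E}, so it must be B.
(r4,c3): row 4 has {A,B,C,E}; column 3 has {A,B,E}, so it must be D.
(r5,c3): row 5 has {A,B,D,E}; column 3 has {A,B,D,E}, so it must be C.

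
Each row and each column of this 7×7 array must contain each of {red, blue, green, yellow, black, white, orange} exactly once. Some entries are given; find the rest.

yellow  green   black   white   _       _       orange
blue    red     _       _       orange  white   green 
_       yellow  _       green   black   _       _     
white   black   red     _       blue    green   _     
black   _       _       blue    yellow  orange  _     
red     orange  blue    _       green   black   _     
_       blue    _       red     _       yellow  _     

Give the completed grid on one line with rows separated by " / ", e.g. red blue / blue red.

yellow green black white red blue orange / blue red yellow black orange white green / orange yellow white green black red blue / white black red orange blue green yellow / black white green blue yellow orange red / red orange blue yellow green black white / green blue orange red white yellow black

At row 1, column 5: row 1 has {green,yellow,black,white,orange}; column 5 has {blue,green,yellow,black,orange}; that leaves red.
At row 1, column 6: row 1 has {red,green,yellow,black,white,orange}; column 6 has {green,yellow,black,white,orange}; that leaves blue.
At row 2, column 3: row 2 has {red,blue,green,white,orange}; column 3 has {red,blue,black}; that leaves yellow.
At row 2, column 4: row 2 has {red,blue,green,yellow,white,orange}; column 4 has {red,blue,green,white}; that leaves black.
At row 3, column 1: row 3 has {green,yellow,black}; column 1 has {red,blue,yellow,black,white}; that leaves orange.
At row 3, column 3: row 3 has {green,yellow,black,orange}; column 3 has {red,blue,yellow,black}; that leaves white.
At row 3, column 6: row 3 has {green,yellow,black,white,orange}; column 6 has {blue,green,yellow,black,white,orange}; that leaves red.
At row 3, column 7: row 3 has {red,green,yellow,black,white,orange}; column 7 has {green,orange}; that leaves blue.
At row 4, column 7: row 4 has {red,blue,green,black,white}; column 7 has {blue,green,orange}; that leaves yellow.
At row 5, column 2: row 5 has {blue,yellow,black,orange}; column 2 has {red,blue,green,yellow,black,orange}; that leaves white.
At row 5, column 3: row 5 has {blue,yellow,black,white,orange}; column 3 has {red,blue,yellow,black,white}; that leaves green.
At row 5, column 7: row 5 has {blue,green,yellow,black,white,orange}; column 7 has {blue,green,yellow,orange}; that leaves red.
At row 6, column 4: row 6 has {red,blue,green,black,orange}; column 4 has {red,blue,green,black,white}; that leaves yellow.
At row 6, column 7: row 6 has {red,blue,green,yellow,black,orange}; column 7 has {red,blue,green,yellow,orange}; that leaves white.
At row 7, column 1: row 7 has {red,blue,yellow}; column 1 has {red,blue,yellow,black,white,orange}; that leaves green.
At row 7, column 3: row 7 has {red,blue,green,yellow}; column 3 has {red,blue,green,yellow,black,white}; that leaves orange.
At row 7, column 5: row 7 has {red,blue,green,yellow,orange}; column 5 has {red,blue,green,yellow,black,orange}; that leaves white.
At row 7, column 7: row 7 has {red,blue,green,yellow,white,orange}; column 7 has {red,blue,green,yellow,white,orange}; that leaves black.
At row 4, column 4: row 4 has {red,blue,green,yellow,black,white}; column 4 has {red,blue,green,yellow,black,white}; that leaves orange.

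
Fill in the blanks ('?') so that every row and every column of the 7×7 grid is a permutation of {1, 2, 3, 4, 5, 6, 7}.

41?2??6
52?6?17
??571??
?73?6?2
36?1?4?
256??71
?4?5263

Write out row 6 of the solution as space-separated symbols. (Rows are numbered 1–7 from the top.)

2 5 6 3 4 7 1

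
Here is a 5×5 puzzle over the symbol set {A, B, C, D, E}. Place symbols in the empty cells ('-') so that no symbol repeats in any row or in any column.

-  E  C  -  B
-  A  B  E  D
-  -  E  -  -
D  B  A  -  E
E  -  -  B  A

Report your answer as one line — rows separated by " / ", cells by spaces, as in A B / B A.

A E C D B / C A B E D / B D E A C / D B A C E / E C D B A

row 1 has {B,C,E}; column 1 has {D,E} — only A is left for (r1,c1).
row 1 has {A,B,C,E}; column 4 has {B,E} — only D is left for (r1,c4).
row 2 has {A,B,D,E}; column 1 has {A,D,E} — only C is left for (r2,c1).
row 3 has {E}; column 1 has {A,C,D,E} — only B is left for (r3,c1).
row 3 has {B,E}; column 5 has {A,B,D,E} — only C is left for (r3,c5).
row 4 has {A,B,D,E}; column 4 has {B,D,E} — only C is left for (r4,c4).
row 5 has {A,B,E}; column 3 has {A,B,C,E} — only D is left for (r5,c3).
row 3 has {B,C,E}; column 2 has {A,B,E} — only D is left for (r3,c2).
row 3 has {B,C,D,E}; column 4 has {B,C,D,E} — only A is left for (r3,c4).
row 5 has {A,B,D,E}; column 2 has {A,B,D,E} — only C is left for (r5,c2).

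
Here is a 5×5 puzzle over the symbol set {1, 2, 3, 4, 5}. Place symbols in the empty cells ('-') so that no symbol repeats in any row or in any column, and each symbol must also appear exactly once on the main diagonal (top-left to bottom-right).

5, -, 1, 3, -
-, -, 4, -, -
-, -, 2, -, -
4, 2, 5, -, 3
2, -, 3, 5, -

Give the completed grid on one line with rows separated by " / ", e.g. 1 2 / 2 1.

5 4 1 3 2 / 1 3 4 2 5 / 3 5 2 4 1 / 4 2 5 1 3 / 2 1 3 5 4

row 1 has {1,3,5}; column 2 has {2} — only 4 is left for (r1,c2).
row 1 has {1,3,4,5}; column 5 has {3} — only 2 is left for (r1,c5).
row 4 has {2,3,4,5}; column 4 has {3,5}; the diagonal has {2,5} — only 1 is left for (r4,c4).
row 5 has {2,3,5}; column 2 has {2,4} — only 1 is left for (r5,c2).
row 5 has {1,2,3,5}; column 5 has {2,3}; the diagonal has {1,2,5} — only 4 is left for (r5,c5).
row 2 has {4}; column 2 has {1,2,4}; the diagonal has {1,2,4,5} — only 3 is left for (r2,c2).
row 2 has {3,4}; column 4 has {1,3,5} — only 2 is left for (r2,c4).
row 3 has {2}; column 2 has {1,2,3,4} — only 5 is left for (r3,c2).
row 3 has {2,5}; column 4 has {1,2,3,5} — only 4 is left for (r3,c4).
row 3 has {2,4,5}; column 5 has {2,3,4} — only 1 is left for (r3,c5).
row 2 has {2,3,4}; column 1 has {2,4,5} — only 1 is left for (r2,c1).
row 2 has {1,2,3,4}; column 5 has {1,2,3,4} — only 5 is left for (r2,c5).
row 3 has {1,2,4,5}; column 1 has {1,2,4,5} — only 3 is left for (r3,c1).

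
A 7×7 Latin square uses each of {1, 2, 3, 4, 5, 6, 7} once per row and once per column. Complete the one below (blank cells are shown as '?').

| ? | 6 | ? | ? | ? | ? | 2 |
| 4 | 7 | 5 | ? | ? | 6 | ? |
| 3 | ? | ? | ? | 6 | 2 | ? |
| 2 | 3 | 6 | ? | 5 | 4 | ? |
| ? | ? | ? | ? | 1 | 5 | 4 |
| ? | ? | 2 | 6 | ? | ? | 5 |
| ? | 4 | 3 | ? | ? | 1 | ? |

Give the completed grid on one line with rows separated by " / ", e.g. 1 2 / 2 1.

1 6 4 5 3 7 2 / 4 7 5 1 2 6 3 / 3 5 1 4 6 2 7 / 2 3 6 7 5 4 1 / 6 2 7 3 1 5 4 / 7 1 2 6 4 3 5 / 5 4 3 2 7 1 6

(r5,c2) = 2
(r5,c3) = 7
(r5,c4) = 3
(r6,c2) = 1
(r3,c2) = 5
(r5,c1) = 6
(r6,c1) = 7
(r6,c6) = 3
(r7,c1) = 5
(r1,c1) = 1
(r1,c3) = 4
(r1,c6) = 7
(r3,c3) = 1
(r3,c7) = 7
(r4,c7) = 1
(r6,c5) = 4
(r7,c7) = 6
(r1,c4) = 5
(r1,c5) = 3
(r2,c5) = 2
(r2,c7) = 3
(r3,c4) = 4
(r4,c4) = 7
(r7,c4) = 2
(r7,c5) = 7
(r2,c4) = 1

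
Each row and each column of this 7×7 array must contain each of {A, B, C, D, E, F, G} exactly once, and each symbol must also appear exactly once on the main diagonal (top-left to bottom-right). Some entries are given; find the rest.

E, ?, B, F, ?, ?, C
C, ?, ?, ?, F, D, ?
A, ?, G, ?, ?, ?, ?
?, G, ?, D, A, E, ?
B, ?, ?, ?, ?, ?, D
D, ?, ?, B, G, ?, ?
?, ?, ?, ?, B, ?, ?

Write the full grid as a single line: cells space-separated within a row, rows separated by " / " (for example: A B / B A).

Cell (r1,c5): row 1 has {B,C,E,F}; column 5 has {A,B,F,G} → D.
Cell (r4,c1): row 4 has {A,D,E,G}; column 1 has {A,B,C,D,E} → F.
Cell (r4,c3): row 4 has {A,D,E,F,G}; column 3 has {B,G} → C.
Cell (r4,c7): row 4 has {A,C,D,E,F,G}; column 7 has {C,D} → B.
Cell (r5,c5): row 5 has {B,D}; column 5 has {A,B,D,F,G}; the diagonal has {D,E,G} → C.
Cell (r7,c1): row 7 has {B}; column 1 has {A,B,C,D,E,F} → G.
Cell (r1,c2): row 1 has {B,C,D,E,F}; column 2 has {G} → A.
Cell (r1,c6): row 1 has {A,B,C,D,E,F}; column 6 has {D,E} → G.
Cell (r2,c2): row 2 has {C,D,F}; column 2 has {A,G}; the diagonal has {C,D,E,G} → B.
Cell (r3,c5): row 3 has {A,G}; column 5 has {A,B,C,D,F,G} → E.
Cell (r3,c7): row 3 has {A,E,G}; column 7 has {B,C,D} → F.
Cell (r7,c7): row 7 has {B,G}; column 7 has {B,C,D,F}; the diagonal has {B,C,D,E,G} → A.
Cell (r3,c4): row 3 has {A,E,F,G}; column 4 has {B,D,F} → C.
Cell (r3,c6): row 3 has {A,C,E,F,G}; column 6 has {D,E,G} → B.
Cell (r6,c6): row 6 has {B,D,G}; column 6 has {B,D,E,G}; the diagonal has {A,B,C,D,E,G} → F.
Cell (r6,c7): row 6 has {B,D,F,G}; column 7 has {A,B,C,D,F} → E.
Cell (r7,c4): row 7 has {A,B,G}; column 4 has {B,C,D,F} → E.
Cell (r7,c6): row 7 has {A,B,E,G}; column 6 has {B,D,E,F,G} → C.
Cell (r2,c7): row 2 has {B,C,D,F}; column 7 has {A,B,C,D,E,F} → G.
Cell (r3,c2): row 3 has {A,B,C,E,F,G}; column 2 has {A,B,G} → D.
Cell (r5,c6): row 5 has {B,C,D}; column 6 has {B,C,D,E,F,G} → A.
Cell (r6,c2): row 6 has {B,D,E,F,G}; column 2 has {A,B,D,G} → C.
Cell (r6,c3): row 6 has {B,C,D,E,F,G}; column 3 has {B,C,G} → A.
Cell (r7,c2): row 7 has {A,B,C,E,G}; column 2 has {A,B,C,D,G} → F.
Cell (r7,c3): row 7 has {A,B,C,E,F,G}; column 3 has {A,B,C,G} → D.
Cell (r2,c3): row 2 has {B,C,D,F,G}; column 3 has {A,B,C,D,G} → E.
Cell (r2,c4): row 2 has {B,C,D,E,F,G}; column 4 has {B,C,D,E,F} → A.
Cell (r5,c2): row 5 has {A,B,C,D}; column 2 has {A,B,C,D,F,G} → E.
Cell (r5,c3): row 5 has {A,B,C,D,E}; column 3 has {A,B,C,D,E,G} → F.
Cell (r5,c4): row 5 has {A,B,C,D,E,F}; column 4 has {A,B,C,D,E,F} → G.

E A B F D G C / C B E A F D G / A D G C E B F / F G C D A E B / B E F G C A D / D C A B G F E / G F D E B C A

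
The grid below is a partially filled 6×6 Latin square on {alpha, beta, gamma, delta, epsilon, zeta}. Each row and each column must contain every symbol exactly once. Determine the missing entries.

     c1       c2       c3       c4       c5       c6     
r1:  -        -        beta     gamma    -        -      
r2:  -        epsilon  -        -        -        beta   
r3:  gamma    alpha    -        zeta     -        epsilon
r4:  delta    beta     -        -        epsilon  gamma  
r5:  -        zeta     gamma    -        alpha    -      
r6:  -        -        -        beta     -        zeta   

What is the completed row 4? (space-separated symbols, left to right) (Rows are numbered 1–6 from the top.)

delta beta zeta alpha epsilon gamma

(r1,c2) = delta
(r1,c5) = zeta
(r1,c6) = alpha
(r3,c3) = delta
(r3,c5) = beta
(r4,c4) = alpha
(r5,c6) = delta
(r6,c2) = gamma
(r6,c5) = delta
(r1,c1) = epsilon
(r2,c4) = delta
(r2,c5) = gamma
(r4,c3) = zeta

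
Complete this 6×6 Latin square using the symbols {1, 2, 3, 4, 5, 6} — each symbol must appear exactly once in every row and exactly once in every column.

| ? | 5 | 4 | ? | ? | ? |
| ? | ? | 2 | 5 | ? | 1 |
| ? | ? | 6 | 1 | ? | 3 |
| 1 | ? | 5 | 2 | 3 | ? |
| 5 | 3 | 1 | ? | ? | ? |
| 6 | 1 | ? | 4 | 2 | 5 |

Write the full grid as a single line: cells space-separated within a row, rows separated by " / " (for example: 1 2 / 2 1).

2 5 4 3 1 6 / 3 4 2 5 6 1 / 4 2 6 1 5 3 / 1 6 5 2 3 4 / 5 3 1 6 4 2 / 6 1 3 4 2 5

(r5,c4) = 6
(r5,c5) = 4
(r5,c6) = 2
(r6,c3) = 3
(r1,c4) = 3
(r1,c6) = 6
(r2,c5) = 6
(r3,c5) = 5
(r4,c6) = 4
(r1,c1) = 2
(r1,c5) = 1
(r2,c2) = 4
(r3,c1) = 4
(r3,c2) = 2
(r4,c2) = 6
(r2,c1) = 3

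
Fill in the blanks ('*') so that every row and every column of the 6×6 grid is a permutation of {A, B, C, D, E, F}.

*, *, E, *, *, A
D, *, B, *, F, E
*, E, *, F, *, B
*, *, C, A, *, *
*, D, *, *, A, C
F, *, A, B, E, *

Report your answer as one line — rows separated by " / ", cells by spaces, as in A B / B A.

C F E D B A / D A B C F E / A E D F C B / E B C A D F / B D F E A C / F C A B E D

(r2,c4): row 2 has {B,D,E,F}; column 4 has {A,B,F}, so it must be C.
(r3,c3): row 3 has {B,E,F}; column 3 has {A,B,C,E}, so it must be D.
(r3,c5): row 3 has {B,D,E,F}; column 5 has {A,E,F}, so it must be C.
(r5,c3): row 5 has {A,C,D}; column 3 has {A,B,C,D,E}, so it must be F.
(r5,c4): row 5 has {A,C,D,F}; column 4 has {A,B,C,F}, so it must be E.
(r6,c2): row 6 has {A,B,E,F}; column 2 has {D,E}, so it must be C.
(r6,c6): row 6 has {A,B,C,E,F}; column 6 has {A,B,C,E}, so it must be D.
(r1,c4): row 1 has {A,E}; column 4 has {A,B,C,E,F}, so it must be D.
(r1,c5): row 1 has {A,D,E}; column 5 has {A,C,E,F}, so it must be B.
(r2,c2): row 2 has {B,C,D,E,F}; column 2 has {C,D,E}, so it must be A.
(r3,c1): row 3 has {B,C,D,E,F}; column 1 has {D,F}, so it must be A.
(r4,c5): row 4 has {A,C}; column 5 has {A,B,C,E,F}, so it must be D.
(r4,c6): row 4 has {A,C,D}; column 6 has {A,B,C,D,E}, so it must be F.
(r5,c1): row 5 has {A,C,D,E,F}; column 1 has {A,D,F}, so it must be B.
(r1,c1): row 1 has {A,B,D,E}; column 1 has {A,B,D,F}, so it must be C.
(r1,c2): row 1 has {A,B,C,D,E}; column 2 has {A,C,D,E}, so it must be F.
(r4,c1): row 4 has {A,C,D,F}; column 1 has {A,B,C,D,F}, so it must be E.
(r4,c2): row 4 has {A,C,D,E,F}; column 2 has {A,C,D,E,F}, so it must be B.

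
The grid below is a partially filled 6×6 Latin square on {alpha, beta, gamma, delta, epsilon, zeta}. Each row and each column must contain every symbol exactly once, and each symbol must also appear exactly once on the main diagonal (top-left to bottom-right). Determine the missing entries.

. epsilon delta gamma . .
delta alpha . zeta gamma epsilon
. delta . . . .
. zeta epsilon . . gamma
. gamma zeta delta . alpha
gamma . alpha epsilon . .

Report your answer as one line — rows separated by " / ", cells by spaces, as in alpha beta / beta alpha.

Cell (r2,c3): row 2 has {alpha,gamma,delta,epsilon,zeta}; column 3 has {alpha,delta,epsilon,zeta} → beta.
Cell (r3,c3): row 3 has {delta}; column 3 has {alpha,beta,delta,epsilon,zeta}; the diagonal has {alpha} → gamma.
Cell (r4,c4): row 4 has {gamma,epsilon,zeta}; column 4 has {gamma,delta,epsilon,zeta}; the diagonal has {alpha,gamma} → beta.
Cell (r5,c5): row 5 has {alpha,gamma,delta,zeta}; column 5 has {gamma}; the diagonal has {alpha,beta,gamma} → epsilon.
Cell (r6,c2): row 6 has {alpha,gamma,epsilon}; column 2 has {alpha,gamma,delta,epsilon,zeta} → beta.
Cell (r1,c1): row 1 has {gamma,delta,epsilon}; column 1 has {gamma,delta}; the diagonal has {alpha,beta,gamma,epsilon} → zeta.
Cell (r1,c6): row 1 has {gamma,delta,epsilon,zeta}; column 6 has {alpha,gamma,epsilon} → beta.
Cell (r3,c4): row 3 has {gamma,delta}; column 4 has {beta,gamma,delta,epsilon,zeta} → alpha.
Cell (r3,c6): row 3 has {alpha,gamma,delta}; column 6 has {alpha,beta,gamma,epsilon} → zeta.
Cell (r4,c1): row 4 has {beta,gamma,epsilon,zeta}; column 1 has {gamma,delta,zeta} → alpha.
Cell (r4,c5): row 4 has {alpha,beta,gamma,epsilon,zeta}; column 5 has {gamma,epsilon} → delta.
Cell (r5,c1): row 5 has {alpha,gamma,delta,epsilon,zeta}; column 1 has {alpha,gamma,delta,zeta} → beta.
Cell (r6,c5): row 6 has {alpha,beta,gamma,epsilon}; column 5 has {gamma,delta,epsilon} → zeta.
Cell (r6,c6): row 6 has {alpha,beta,gamma,epsilon,zeta}; column 6 has {alpha,beta,gamma,epsilon,zeta}; the diagonal has {alpha,beta,gamma,epsilon,zeta} → delta.
Cell (r1,c5): row 1 has {beta,gamma,delta,epsilon,zeta}; column 5 has {gamma,delta,epsilon,zeta} → alpha.
Cell (r3,c1): row 3 has {alpha,gamma,delta,zeta}; column 1 has {alpha,beta,gamma,delta,zeta} → epsilon.
Cell (r3,c5): row 3 has {alpha,gamma,delta,epsilon,zeta}; column 5 has {alpha,gamma,delta,epsilon,zeta} → beta.

zeta epsilon delta gamma alpha beta / delta alpha beta zeta gamma epsilon / epsilon delta gamma alpha beta zeta / alpha zeta epsilon beta delta gamma / beta gamma zeta delta epsilon alpha / gamma beta alpha epsilon zeta delta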